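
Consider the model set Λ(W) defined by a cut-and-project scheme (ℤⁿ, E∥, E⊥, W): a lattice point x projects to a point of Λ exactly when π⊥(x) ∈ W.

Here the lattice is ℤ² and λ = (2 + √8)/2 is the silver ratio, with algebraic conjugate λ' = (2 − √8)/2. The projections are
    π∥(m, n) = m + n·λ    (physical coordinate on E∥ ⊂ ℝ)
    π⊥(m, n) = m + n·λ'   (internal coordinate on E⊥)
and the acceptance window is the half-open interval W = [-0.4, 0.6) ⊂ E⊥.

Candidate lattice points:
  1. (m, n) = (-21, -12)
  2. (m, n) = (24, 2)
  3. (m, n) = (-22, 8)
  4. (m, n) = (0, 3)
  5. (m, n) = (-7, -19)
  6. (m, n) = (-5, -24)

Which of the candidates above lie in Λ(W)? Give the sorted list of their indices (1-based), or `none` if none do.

none

Compute λ' = (2−√8)/2 = -0.4142, so π⊥(m,n) = m -0.4142·n.
candidate 1: (m,n)=(-21,-12) → π∥ = -21-12·λ ≈ -49.9706, π⊥ = -21-12·λ' ≈ -16.0294 ∉ [-0.4, 0.6) ⇒ out
candidate 2: (m,n)=(24,2) → π∥ = 24+2·λ ≈ 28.8284, π⊥ = 24+2·λ' ≈ 23.1716 ∉ [-0.4, 0.6) ⇒ out
candidate 3: (m,n)=(-22,8) → π∥ = -22+8·λ ≈ -2.6863, π⊥ = -22+8·λ' ≈ -25.3137 ∉ [-0.4, 0.6) ⇒ out
candidate 4: (m,n)=(0,3) → π∥ = 0+3·λ ≈ 7.2426, π⊥ = 0+3·λ' ≈ -1.2426 ∉ [-0.4, 0.6) ⇒ out
candidate 5: (m,n)=(-7,-19) → π∥ = -7-19·λ ≈ -52.8701, π⊥ = -7-19·λ' ≈ 0.8701 ∉ [-0.4, 0.6) ⇒ out
candidate 6: (m,n)=(-5,-24) → π∥ = -5-24·λ ≈ -62.9411, π⊥ = -5-24·λ' ≈ 4.9411 ∉ [-0.4, 0.6) ⇒ out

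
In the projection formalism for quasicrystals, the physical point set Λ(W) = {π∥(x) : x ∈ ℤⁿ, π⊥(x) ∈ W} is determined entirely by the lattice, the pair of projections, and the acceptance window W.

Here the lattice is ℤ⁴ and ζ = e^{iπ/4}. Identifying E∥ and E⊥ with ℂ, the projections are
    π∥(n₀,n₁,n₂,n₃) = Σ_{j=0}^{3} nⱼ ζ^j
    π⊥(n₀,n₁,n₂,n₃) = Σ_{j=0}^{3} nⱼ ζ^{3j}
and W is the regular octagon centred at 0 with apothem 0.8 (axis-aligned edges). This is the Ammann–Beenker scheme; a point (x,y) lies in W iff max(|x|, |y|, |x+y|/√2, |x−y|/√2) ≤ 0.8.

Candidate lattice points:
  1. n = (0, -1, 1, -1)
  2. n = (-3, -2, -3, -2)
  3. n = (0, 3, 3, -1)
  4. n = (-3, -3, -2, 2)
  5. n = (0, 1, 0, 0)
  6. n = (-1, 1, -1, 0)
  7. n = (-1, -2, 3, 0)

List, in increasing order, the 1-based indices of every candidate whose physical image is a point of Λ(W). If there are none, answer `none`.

With ζ = e^{iπ/4} the internal vectors are ζ^0,ζ^3,ζ^6,ζ^9.
candidate 1: n = (0, -1, 1, -1) → π⊥ ≈ (+0.00000, -2.41421); max(|x|,|y|,|x±y|/√2) = 2.41421 > 0.8 ⇒ ∉ W
candidate 2: n = (-3, -2, -3, -2) → π⊥ ≈ (-3.00000, +0.17157); max(|x|,|y|,|x±y|/√2) = 3.00000 > 0.8 ⇒ ∉ W
candidate 3: n = (0, 3, 3, -1) → π⊥ ≈ (-2.82843, -1.58579); max(|x|,|y|,|x±y|/√2) = 3.12132 > 0.8 ⇒ ∉ W
candidate 4: n = (-3, -3, -2, 2) → π⊥ ≈ (+0.53553, +1.29289); max(|x|,|y|,|x±y|/√2) = 1.29289 > 0.8 ⇒ ∉ W
candidate 5: n = (0, 1, 0, 0) → π⊥ ≈ (-0.70711, +0.70711); max(|x|,|y|,|x±y|/√2) = 1.00000 > 0.8 ⇒ ∉ W
candidate 6: n = (-1, 1, -1, 0) → π⊥ ≈ (-1.70711, +1.70711); max(|x|,|y|,|x±y|/√2) = 2.41421 > 0.8 ⇒ ∉ W
candidate 7: n = (-1, -2, 3, 0) → π⊥ ≈ (+0.41421, -4.41421); max(|x|,|y|,|x±y|/√2) = 4.41421 > 0.8 ⇒ ∉ W

none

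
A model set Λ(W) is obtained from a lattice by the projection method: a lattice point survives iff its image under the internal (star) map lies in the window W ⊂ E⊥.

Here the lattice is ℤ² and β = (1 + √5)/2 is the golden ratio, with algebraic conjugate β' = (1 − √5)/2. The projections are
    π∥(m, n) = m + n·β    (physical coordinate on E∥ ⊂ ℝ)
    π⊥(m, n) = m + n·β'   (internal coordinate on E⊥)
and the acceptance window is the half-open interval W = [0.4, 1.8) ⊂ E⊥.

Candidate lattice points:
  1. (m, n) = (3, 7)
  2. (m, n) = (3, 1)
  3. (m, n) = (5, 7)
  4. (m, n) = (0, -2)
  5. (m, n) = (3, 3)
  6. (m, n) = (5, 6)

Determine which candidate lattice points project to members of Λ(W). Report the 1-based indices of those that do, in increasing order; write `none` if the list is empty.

3, 4, 5, 6

Compute β' = (1−√5)/2 = -0.61803, so π⊥(m,n) = m -0.61803·n.
candidate 1: (m,n)=(3,7) → π∥ = 3+7·β ≈ 14.32624, π⊥ = 3+7·β' ≈ -1.32624 ∉ [0.4, 1.8) ⇒ out
candidate 2: (m,n)=(3,1) → π∥ = 3+1·β ≈ 4.61803, π⊥ = 3+1·β' ≈ 2.38197 ∉ [0.4, 1.8) ⇒ out
candidate 3: (m,n)=(5,7) → π∥ = 5+7·β ≈ 16.32624, π⊥ = 5+7·β' ≈ 0.67376 ∈ [0.4, 1.8) ⇒ IN Λ
candidate 4: (m,n)=(0,-2) → π∥ = 0-2·β ≈ -3.23607, π⊥ = 0-2·β' ≈ 1.23607 ∈ [0.4, 1.8) ⇒ IN Λ
candidate 5: (m,n)=(3,3) → π∥ = 3+3·β ≈ 7.85410, π⊥ = 3+3·β' ≈ 1.14590 ∈ [0.4, 1.8) ⇒ IN Λ
candidate 6: (m,n)=(5,6) → π∥ = 5+6·β ≈ 14.70820, π⊥ = 5+6·β' ≈ 1.29180 ∈ [0.4, 1.8) ⇒ IN Λ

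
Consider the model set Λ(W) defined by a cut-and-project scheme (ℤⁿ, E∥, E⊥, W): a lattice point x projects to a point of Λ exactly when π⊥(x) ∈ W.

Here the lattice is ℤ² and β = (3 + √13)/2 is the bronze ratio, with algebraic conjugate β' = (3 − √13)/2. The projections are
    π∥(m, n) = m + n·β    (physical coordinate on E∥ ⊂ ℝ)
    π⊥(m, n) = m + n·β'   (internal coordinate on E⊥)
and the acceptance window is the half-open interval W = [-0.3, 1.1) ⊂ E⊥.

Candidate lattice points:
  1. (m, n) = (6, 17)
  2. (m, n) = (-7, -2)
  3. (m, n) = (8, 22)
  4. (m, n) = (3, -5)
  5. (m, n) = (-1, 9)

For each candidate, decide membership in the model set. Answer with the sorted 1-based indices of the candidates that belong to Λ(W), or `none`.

Numerically β ≈ 3.30278 and β' = −1/β ≈ -0.30278.
#1 (6,17): internal coord 6 + (17)·β' = +0.85281; +0.85281 ∈ [-0.3, 1.1) → IN Λ
#2 (-7,-2): internal coord -7 + (-2)·β' = -6.39445; -6.39445 ∉ [-0.3, 1.1) → out
#3 (8,22): internal coord 8 + (22)·β' = +1.33894; +1.33894 ∉ [-0.3, 1.1) → out
#4 (3,-5): internal coord 3 + (-5)·β' = +4.51388; +4.51388 ∉ [-0.3, 1.1) → out
#5 (-1,9): internal coord -1 + (9)·β' = -3.72498; -3.72498 ∉ [-0.3, 1.1) → out

1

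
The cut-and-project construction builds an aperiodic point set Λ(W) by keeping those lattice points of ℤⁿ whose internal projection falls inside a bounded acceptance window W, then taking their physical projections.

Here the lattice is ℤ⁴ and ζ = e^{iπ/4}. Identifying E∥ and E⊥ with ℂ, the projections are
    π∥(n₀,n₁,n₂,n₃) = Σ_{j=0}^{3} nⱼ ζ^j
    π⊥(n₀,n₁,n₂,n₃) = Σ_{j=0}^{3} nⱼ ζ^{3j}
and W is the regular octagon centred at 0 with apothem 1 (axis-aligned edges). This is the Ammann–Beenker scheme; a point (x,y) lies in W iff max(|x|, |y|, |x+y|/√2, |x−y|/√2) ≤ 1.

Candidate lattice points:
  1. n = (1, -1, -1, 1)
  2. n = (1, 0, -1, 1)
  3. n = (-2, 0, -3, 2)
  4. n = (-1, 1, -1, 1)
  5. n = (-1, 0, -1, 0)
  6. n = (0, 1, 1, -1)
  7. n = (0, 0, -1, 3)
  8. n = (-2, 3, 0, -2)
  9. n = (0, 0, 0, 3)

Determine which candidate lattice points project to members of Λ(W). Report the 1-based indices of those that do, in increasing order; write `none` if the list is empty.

none

With ζ = e^{iπ/4} the internal vectors are ζ^0,ζ^3,ζ^6,ζ^9.
#1 (1, -1, -1, 1): internal (2.414214, 1.000000); octagon support 2.414214 vs apothem 1 → ∉ W
#2 (1, 0, -1, 1): internal (1.707107, 1.707107); octagon support 2.414214 vs apothem 1 → ∉ W
#3 (-2, 0, -3, 2): internal (-0.585786, 4.414214); octagon support 4.414214 vs apothem 1 → ∉ W
#4 (-1, 1, -1, 1): internal (-1.000000, 2.414214); octagon support 2.414214 vs apothem 1 → ∉ W
#5 (-1, 0, -1, 0): internal (-1.000000, 1.000000); octagon support 1.414214 vs apothem 1 → ∉ W
#6 (0, 1, 1, -1): internal (-1.414214, -1.000000); octagon support 1.707107 vs apothem 1 → ∉ W
#7 (0, 0, -1, 3): internal (2.121320, 3.121320); octagon support 3.707107 vs apothem 1 → ∉ W
#8 (-2, 3, 0, -2): internal (-5.535534, 0.707107); octagon support 5.535534 vs apothem 1 → ∉ W
#9 (0, 0, 0, 3): internal (2.121320, 2.121320); octagon support 3.000000 vs apothem 1 → ∉ W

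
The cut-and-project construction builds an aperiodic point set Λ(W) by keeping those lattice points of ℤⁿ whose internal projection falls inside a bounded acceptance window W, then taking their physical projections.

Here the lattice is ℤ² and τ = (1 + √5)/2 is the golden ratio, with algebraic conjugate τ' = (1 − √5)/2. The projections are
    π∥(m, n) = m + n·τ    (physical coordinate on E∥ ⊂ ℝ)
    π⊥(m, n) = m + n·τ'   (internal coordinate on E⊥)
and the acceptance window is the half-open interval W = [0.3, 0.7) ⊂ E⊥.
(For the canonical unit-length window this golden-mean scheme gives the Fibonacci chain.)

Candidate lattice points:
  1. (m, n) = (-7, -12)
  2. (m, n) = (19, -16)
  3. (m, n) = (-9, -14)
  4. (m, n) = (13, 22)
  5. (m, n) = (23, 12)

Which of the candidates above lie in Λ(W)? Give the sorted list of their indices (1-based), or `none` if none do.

Compute τ' = (1−√5)/2 = -0.61803, so π⊥(m,n) = m -0.61803·n.
#1 (-7,-12): internal coord -7 + (-12)·τ' = +0.41641; +0.41641 ∈ [0.3, 0.7) → IN Λ
#2 (19,-16): internal coord 19 + (-16)·τ' = +28.88854; +28.88854 ∉ [0.3, 0.7) → out
#3 (-9,-14): internal coord -9 + (-14)·τ' = -0.34752; -0.34752 ∉ [0.3, 0.7) → out
#4 (13,22): internal coord 13 + (22)·τ' = -0.59675; -0.59675 ∉ [0.3, 0.7) → out
#5 (23,12): internal coord 23 + (12)·τ' = +15.58359; +15.58359 ∉ [0.3, 0.7) → out

1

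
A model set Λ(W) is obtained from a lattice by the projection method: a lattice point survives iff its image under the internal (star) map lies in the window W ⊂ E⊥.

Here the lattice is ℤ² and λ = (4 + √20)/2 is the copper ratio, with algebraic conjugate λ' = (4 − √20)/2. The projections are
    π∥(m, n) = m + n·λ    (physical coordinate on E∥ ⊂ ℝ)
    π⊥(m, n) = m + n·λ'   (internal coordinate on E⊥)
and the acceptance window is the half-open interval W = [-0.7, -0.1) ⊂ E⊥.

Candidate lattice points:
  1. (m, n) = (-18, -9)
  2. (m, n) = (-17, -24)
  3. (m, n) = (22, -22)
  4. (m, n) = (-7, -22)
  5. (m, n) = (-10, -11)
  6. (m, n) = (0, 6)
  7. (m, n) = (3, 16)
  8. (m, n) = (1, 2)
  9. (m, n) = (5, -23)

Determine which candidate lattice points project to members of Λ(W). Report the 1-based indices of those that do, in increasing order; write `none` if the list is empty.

none

Compute λ' = (4−√20)/2 = -0.2361, so π⊥(m,n) = m -0.2361·n.
#1 (-18,-9): internal coord -18 + (-9)·λ' = -15.8754; -15.8754 ∉ [-0.7, -0.1) → out
#2 (-17,-24): internal coord -17 + (-24)·λ' = -11.3344; -11.3344 ∉ [-0.7, -0.1) → out
#3 (22,-22): internal coord 22 + (-22)·λ' = +27.1935; +27.1935 ∉ [-0.7, -0.1) → out
#4 (-7,-22): internal coord -7 + (-22)·λ' = -1.8065; -1.8065 ∉ [-0.7, -0.1) → out
#5 (-10,-11): internal coord -10 + (-11)·λ' = -7.4033; -7.4033 ∉ [-0.7, -0.1) → out
#6 (0,6): internal coord 0 + (6)·λ' = -1.4164; -1.4164 ∉ [-0.7, -0.1) → out
#7 (3,16): internal coord 3 + (16)·λ' = -0.7771; -0.7771 ∉ [-0.7, -0.1) → out
#8 (1,2): internal coord 1 + (2)·λ' = +0.5279; +0.5279 ∉ [-0.7, -0.1) → out
#9 (5,-23): internal coord 5 + (-23)·λ' = +10.4296; +10.4296 ∉ [-0.7, -0.1) → out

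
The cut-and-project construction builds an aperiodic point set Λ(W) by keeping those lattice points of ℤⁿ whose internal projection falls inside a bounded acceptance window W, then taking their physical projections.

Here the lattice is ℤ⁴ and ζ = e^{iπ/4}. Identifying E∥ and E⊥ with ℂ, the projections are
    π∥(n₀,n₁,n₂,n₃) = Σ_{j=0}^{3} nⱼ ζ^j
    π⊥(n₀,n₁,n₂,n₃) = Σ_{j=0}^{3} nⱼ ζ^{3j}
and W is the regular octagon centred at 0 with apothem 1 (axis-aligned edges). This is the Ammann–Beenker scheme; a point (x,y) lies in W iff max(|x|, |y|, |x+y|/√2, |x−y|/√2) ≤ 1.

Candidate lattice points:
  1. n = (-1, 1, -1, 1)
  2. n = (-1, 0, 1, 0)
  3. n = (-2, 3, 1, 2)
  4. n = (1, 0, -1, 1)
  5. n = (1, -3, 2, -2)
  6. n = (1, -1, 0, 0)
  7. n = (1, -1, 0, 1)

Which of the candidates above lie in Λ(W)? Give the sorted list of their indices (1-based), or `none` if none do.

π⊥(n) = n₀ + n₁ζ³ + n₂ζ⁶ + n₃ζ⁹ where ζ = e^{iπ/4}.
candidate 1: n = (-1, 1, -1, 1) → π⊥ ≈ (-1.000000, +2.414214); max(|x|,|y|,|x±y|/√2) = 2.414214 > 1 ⇒ ∉ W
candidate 2: n = (-1, 0, 1, 0) → π⊥ ≈ (-1.000000, -1.000000); max(|x|,|y|,|x±y|/√2) = 1.414214 > 1 ⇒ ∉ W
candidate 3: n = (-2, 3, 1, 2) → π⊥ ≈ (-2.707107, +2.535534); max(|x|,|y|,|x±y|/√2) = 3.707107 > 1 ⇒ ∉ W
candidate 4: n = (1, 0, -1, 1) → π⊥ ≈ (+1.707107, +1.707107); max(|x|,|y|,|x±y|/√2) = 2.414214 > 1 ⇒ ∉ W
candidate 5: n = (1, -3, 2, -2) → π⊥ ≈ (+1.707107, -5.535534); max(|x|,|y|,|x±y|/√2) = 5.535534 > 1 ⇒ ∉ W
candidate 6: n = (1, -1, 0, 0) → π⊥ ≈ (+1.707107, -0.707107); max(|x|,|y|,|x±y|/√2) = 1.707107 > 1 ⇒ ∉ W
candidate 7: n = (1, -1, 0, 1) → π⊥ ≈ (+2.414214, +0.000000); max(|x|,|y|,|x±y|/√2) = 2.414214 > 1 ⇒ ∉ W

none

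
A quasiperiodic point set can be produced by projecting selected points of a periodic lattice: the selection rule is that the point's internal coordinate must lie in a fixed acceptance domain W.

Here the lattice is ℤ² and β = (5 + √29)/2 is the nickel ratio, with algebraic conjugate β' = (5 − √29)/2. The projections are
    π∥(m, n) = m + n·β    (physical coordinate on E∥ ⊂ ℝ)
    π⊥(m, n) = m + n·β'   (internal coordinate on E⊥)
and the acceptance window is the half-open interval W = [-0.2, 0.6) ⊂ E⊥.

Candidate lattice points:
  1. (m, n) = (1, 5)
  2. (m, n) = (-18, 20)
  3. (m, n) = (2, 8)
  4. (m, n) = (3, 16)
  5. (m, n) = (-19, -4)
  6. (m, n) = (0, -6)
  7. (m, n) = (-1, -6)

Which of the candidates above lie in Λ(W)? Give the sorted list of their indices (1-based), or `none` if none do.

Compute β' = (5−√29)/2 = -0.1926, so π⊥(m,n) = m -0.1926·n.
[1] lift (1,5): star map gives 0.0371; window check -0.2 ≤ 0.0371 < 0.6 is true → IN Λ
[2] lift (-18,20): star map gives -21.8516; window check -0.2 ≤ -21.8516 < 0.6 is false → out
[3] lift (2,8): star map gives 0.4593; window check -0.2 ≤ 0.4593 < 0.6 is true → IN Λ
[4] lift (3,16): star map gives -0.0813; window check -0.2 ≤ -0.0813 < 0.6 is true → IN Λ
[5] lift (-19,-4): star map gives -18.2297; window check -0.2 ≤ -18.2297 < 0.6 is false → out
[6] lift (0,-6): star map gives 1.1555; window check -0.2 ≤ 1.1555 < 0.6 is false → out
[7] lift (-1,-6): star map gives 0.1555; window check -0.2 ≤ 0.1555 < 0.6 is true → IN Λ

1, 3, 4, 7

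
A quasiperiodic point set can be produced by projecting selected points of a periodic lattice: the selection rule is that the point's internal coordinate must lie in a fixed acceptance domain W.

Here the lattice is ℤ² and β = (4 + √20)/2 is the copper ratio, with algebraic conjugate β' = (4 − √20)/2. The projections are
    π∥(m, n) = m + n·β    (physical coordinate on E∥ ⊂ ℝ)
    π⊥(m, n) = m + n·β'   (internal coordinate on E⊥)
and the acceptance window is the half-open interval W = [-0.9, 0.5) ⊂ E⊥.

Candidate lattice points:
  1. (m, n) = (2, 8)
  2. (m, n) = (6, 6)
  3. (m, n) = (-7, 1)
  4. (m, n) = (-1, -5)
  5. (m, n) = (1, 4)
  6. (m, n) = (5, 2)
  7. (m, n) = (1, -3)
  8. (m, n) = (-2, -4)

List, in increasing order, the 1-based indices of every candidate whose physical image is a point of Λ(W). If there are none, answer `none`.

1, 4, 5

Numerically β ≈ 4.23607 and β' = −1/β ≈ -0.23607.
candidate 1: (m,n)=(2,8) → π∥ = 2+8·β ≈ 35.88854, π⊥ = 2+8·β' ≈ 0.11146 ∈ [-0.9, 0.5) ⇒ IN Λ
candidate 2: (m,n)=(6,6) → π∥ = 6+6·β ≈ 31.41641, π⊥ = 6+6·β' ≈ 4.58359 ∉ [-0.9, 0.5) ⇒ out
candidate 3: (m,n)=(-7,1) → π∥ = -7+1·β ≈ -2.76393, π⊥ = -7+1·β' ≈ -7.23607 ∉ [-0.9, 0.5) ⇒ out
candidate 4: (m,n)=(-1,-5) → π∥ = -1-5·β ≈ -22.18034, π⊥ = -1-5·β' ≈ 0.18034 ∈ [-0.9, 0.5) ⇒ IN Λ
candidate 5: (m,n)=(1,4) → π∥ = 1+4·β ≈ 17.94427, π⊥ = 1+4·β' ≈ 0.05573 ∈ [-0.9, 0.5) ⇒ IN Λ
candidate 6: (m,n)=(5,2) → π∥ = 5+2·β ≈ 13.47214, π⊥ = 5+2·β' ≈ 4.52786 ∉ [-0.9, 0.5) ⇒ out
candidate 7: (m,n)=(1,-3) → π∥ = 1-3·β ≈ -11.70820, π⊥ = 1-3·β' ≈ 1.70820 ∉ [-0.9, 0.5) ⇒ out
candidate 8: (m,n)=(-2,-4) → π∥ = -2-4·β ≈ -18.94427, π⊥ = -2-4·β' ≈ -1.05573 ∉ [-0.9, 0.5) ⇒ out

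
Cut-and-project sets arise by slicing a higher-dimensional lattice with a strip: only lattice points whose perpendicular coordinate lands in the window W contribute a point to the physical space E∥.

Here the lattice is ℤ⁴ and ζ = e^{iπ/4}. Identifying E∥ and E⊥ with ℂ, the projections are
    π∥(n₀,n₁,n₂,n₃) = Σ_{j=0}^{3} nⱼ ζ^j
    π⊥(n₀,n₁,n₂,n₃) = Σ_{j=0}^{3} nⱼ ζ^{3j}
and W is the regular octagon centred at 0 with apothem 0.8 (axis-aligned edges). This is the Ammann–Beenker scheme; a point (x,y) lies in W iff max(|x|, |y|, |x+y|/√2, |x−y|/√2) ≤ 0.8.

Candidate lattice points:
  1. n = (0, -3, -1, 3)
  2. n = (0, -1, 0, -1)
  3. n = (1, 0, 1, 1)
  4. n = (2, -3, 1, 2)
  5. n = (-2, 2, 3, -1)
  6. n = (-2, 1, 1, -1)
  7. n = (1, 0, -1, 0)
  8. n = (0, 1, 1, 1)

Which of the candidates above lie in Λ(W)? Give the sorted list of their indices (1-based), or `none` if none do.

8

Internal map: ζ^{3j} for j=0..3 gives (1,0), (−√2/2,√2/2), (0,−1), (√2/2,√2/2).
#1 (0, -3, -1, 3): internal (4.24264, 1.00000); octagon support 4.24264 vs apothem 0.8 → ∉ W
#2 (0, -1, 0, -1): internal (0.00000, -1.41421); octagon support 1.41421 vs apothem 0.8 → ∉ W
#3 (1, 0, 1, 1): internal (1.70711, -0.29289); octagon support 1.70711 vs apothem 0.8 → ∉ W
#4 (2, -3, 1, 2): internal (5.53553, -1.70711); octagon support 5.53553 vs apothem 0.8 → ∉ W
#5 (-2, 2, 3, -1): internal (-4.12132, -2.29289); octagon support 4.53553 vs apothem 0.8 → ∉ W
#6 (-2, 1, 1, -1): internal (-3.41421, -1.00000); octagon support 3.41421 vs apothem 0.8 → ∉ W
#7 (1, 0, -1, 0): internal (1.00000, 1.00000); octagon support 1.41421 vs apothem 0.8 → ∉ W
#8 (0, 1, 1, 1): internal (0.00000, 0.41421); octagon support 0.41421 vs apothem 0.8 → ∈ W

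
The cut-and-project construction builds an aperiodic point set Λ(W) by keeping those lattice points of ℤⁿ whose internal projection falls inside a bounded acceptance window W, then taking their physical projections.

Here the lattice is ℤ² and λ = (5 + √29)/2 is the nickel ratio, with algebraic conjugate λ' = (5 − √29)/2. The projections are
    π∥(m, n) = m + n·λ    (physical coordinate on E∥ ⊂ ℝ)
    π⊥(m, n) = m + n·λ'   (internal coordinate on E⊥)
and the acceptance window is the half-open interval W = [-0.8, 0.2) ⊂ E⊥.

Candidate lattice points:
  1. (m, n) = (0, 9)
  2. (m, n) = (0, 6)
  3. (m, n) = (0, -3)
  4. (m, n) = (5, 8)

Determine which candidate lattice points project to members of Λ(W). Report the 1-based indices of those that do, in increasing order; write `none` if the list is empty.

Compute λ' = (5−√29)/2 = -0.1926, so π⊥(m,n) = m -0.1926·n.
#1 (0,9): internal coord 0 + (9)·λ' = -1.7332; -1.7332 ∉ [-0.8, 0.2) → out
#2 (0,6): internal coord 0 + (6)·λ' = -1.1555; -1.1555 ∉ [-0.8, 0.2) → out
#3 (0,-3): internal coord 0 + (-3)·λ' = +0.5777; +0.5777 ∉ [-0.8, 0.2) → out
#4 (5,8): internal coord 5 + (8)·λ' = +3.4593; +3.4593 ∉ [-0.8, 0.2) → out

none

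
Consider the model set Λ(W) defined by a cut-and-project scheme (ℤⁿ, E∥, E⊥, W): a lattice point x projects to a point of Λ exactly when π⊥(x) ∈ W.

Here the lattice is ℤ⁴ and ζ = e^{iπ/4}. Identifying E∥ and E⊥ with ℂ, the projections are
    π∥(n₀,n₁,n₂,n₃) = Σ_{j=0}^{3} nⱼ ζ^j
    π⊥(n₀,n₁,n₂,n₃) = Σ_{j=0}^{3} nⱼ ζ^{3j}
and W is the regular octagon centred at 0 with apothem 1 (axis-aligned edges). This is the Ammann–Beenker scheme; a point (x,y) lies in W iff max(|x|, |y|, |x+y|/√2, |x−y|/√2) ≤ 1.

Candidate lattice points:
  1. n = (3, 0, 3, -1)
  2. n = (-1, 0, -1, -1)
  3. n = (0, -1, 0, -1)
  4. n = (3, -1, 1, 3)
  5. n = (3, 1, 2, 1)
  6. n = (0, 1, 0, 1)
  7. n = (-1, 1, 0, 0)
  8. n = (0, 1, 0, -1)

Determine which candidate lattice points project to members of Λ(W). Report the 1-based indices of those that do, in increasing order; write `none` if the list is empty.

none

Internal map: ζ^{3j} for j=0..3 gives (1,0), (−√2/2,√2/2), (0,−1), (√2/2,√2/2).
#1 (3, 0, 3, -1): internal (2.29289, -3.70711); octagon support 4.24264 vs apothem 1 → ∉ W
#2 (-1, 0, -1, -1): internal (-1.70711, 0.29289); octagon support 1.70711 vs apothem 1 → ∉ W
#3 (0, -1, 0, -1): internal (0.00000, -1.41421); octagon support 1.41421 vs apothem 1 → ∉ W
#4 (3, -1, 1, 3): internal (5.82843, 0.41421); octagon support 5.82843 vs apothem 1 → ∉ W
#5 (3, 1, 2, 1): internal (3.00000, -0.58579); octagon support 3.00000 vs apothem 1 → ∉ W
#6 (0, 1, 0, 1): internal (0.00000, 1.41421); octagon support 1.41421 vs apothem 1 → ∉ W
#7 (-1, 1, 0, 0): internal (-1.70711, 0.70711); octagon support 1.70711 vs apothem 1 → ∉ W
#8 (0, 1, 0, -1): internal (-1.41421, 0.00000); octagon support 1.41421 vs apothem 1 → ∉ W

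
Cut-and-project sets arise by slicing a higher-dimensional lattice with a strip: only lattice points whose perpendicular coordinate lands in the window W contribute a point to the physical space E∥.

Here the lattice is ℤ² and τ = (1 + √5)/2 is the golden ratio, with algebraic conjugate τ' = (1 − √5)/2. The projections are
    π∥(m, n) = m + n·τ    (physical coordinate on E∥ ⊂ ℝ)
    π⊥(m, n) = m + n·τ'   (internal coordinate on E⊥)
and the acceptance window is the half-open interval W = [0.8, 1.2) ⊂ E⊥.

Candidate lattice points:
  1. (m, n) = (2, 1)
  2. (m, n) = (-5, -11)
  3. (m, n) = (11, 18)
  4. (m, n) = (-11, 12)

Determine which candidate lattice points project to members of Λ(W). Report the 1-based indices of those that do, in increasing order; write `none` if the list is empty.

none

Numerically τ ≈ 1.6180 and τ' = −1/τ ≈ -0.6180.
candidate 1: (m,n)=(2,1) → π∥ = 2+1·τ ≈ 3.6180, π⊥ = 2+1·τ' ≈ 1.3820 ∉ [0.8, 1.2) ⇒ out
candidate 2: (m,n)=(-5,-11) → π∥ = -5-11·τ ≈ -22.7984, π⊥ = -5-11·τ' ≈ 1.7984 ∉ [0.8, 1.2) ⇒ out
candidate 3: (m,n)=(11,18) → π∥ = 11+18·τ ≈ 40.1246, π⊥ = 11+18·τ' ≈ -0.1246 ∉ [0.8, 1.2) ⇒ out
candidate 4: (m,n)=(-11,12) → π∥ = -11+12·τ ≈ 8.4164, π⊥ = -11+12·τ' ≈ -18.4164 ∉ [0.8, 1.2) ⇒ out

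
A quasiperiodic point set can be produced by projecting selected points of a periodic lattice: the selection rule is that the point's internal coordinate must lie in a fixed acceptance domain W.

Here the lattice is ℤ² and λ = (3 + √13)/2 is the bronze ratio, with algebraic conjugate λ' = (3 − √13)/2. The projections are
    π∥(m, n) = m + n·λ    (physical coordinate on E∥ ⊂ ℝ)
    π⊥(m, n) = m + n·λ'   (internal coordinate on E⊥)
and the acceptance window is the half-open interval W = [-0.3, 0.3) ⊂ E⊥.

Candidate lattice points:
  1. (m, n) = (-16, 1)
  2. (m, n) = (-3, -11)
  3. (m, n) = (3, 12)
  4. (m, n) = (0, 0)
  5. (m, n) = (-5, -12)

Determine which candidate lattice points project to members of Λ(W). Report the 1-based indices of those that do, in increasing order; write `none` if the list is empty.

Compute λ' = (3−√13)/2 = -0.3028, so π⊥(m,n) = m -0.3028·n.
#1 (-16,1): internal coord -16 + (1)·λ' = -16.3028; -16.3028 ∉ [-0.3, 0.3) → out
#2 (-3,-11): internal coord -3 + (-11)·λ' = +0.3305; +0.3305 ∉ [-0.3, 0.3) → out
#3 (3,12): internal coord 3 + (12)·λ' = -0.6333; -0.6333 ∉ [-0.3, 0.3) → out
#4 (0,0): internal coord 0 + (0)·λ' = +0.0000; +0.0000 ∈ [-0.3, 0.3) → IN Λ
#5 (-5,-12): internal coord -5 + (-12)·λ' = -1.3667; -1.3667 ∉ [-0.3, 0.3) → out

4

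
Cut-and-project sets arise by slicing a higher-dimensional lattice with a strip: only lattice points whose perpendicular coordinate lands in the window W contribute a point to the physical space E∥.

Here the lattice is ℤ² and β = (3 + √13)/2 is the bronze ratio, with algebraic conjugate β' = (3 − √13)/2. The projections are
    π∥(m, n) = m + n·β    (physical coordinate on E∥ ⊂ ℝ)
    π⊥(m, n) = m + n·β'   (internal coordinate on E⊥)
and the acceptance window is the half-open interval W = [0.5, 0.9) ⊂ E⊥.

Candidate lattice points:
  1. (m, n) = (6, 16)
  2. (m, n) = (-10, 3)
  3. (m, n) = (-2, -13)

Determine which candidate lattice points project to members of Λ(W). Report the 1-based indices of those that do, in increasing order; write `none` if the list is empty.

Compute β' = (3−√13)/2 = -0.302776, so π⊥(m,n) = m -0.302776·n.
#1 (6,16): internal coord 6 + (16)·β' = +1.155590; +1.155590 ∉ [0.5, 0.9) → out
#2 (-10,3): internal coord -10 + (3)·β' = -10.908327; -10.908327 ∉ [0.5, 0.9) → out
#3 (-2,-13): internal coord -2 + (-13)·β' = +1.936083; +1.936083 ∉ [0.5, 0.9) → out

none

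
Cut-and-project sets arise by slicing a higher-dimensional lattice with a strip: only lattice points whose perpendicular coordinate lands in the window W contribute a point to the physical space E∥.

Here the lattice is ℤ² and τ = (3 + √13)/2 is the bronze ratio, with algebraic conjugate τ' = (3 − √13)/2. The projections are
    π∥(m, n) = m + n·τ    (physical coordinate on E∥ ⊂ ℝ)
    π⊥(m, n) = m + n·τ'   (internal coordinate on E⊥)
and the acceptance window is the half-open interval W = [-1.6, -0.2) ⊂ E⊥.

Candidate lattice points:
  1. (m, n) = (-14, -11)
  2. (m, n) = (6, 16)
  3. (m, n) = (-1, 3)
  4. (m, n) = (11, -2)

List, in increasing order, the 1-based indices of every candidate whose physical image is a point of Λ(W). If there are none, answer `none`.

none

τ' = (3−√13)/2 ≈ -0.302776.
candidate 1: (m,n)=(-14,-11) → π∥ = -14-11·τ ≈ -50.330532, π⊥ = -14-11·τ' ≈ -10.669468 ∉ [-1.6, -0.2) ⇒ out
candidate 2: (m,n)=(6,16) → π∥ = 6+16·τ ≈ 58.844410, π⊥ = 6+16·τ' ≈ 1.155590 ∉ [-1.6, -0.2) ⇒ out
candidate 3: (m,n)=(-1,3) → π∥ = -1+3·τ ≈ 8.908327, π⊥ = -1+3·τ' ≈ -1.908327 ∉ [-1.6, -0.2) ⇒ out
candidate 4: (m,n)=(11,-2) → π∥ = 11-2·τ ≈ 4.394449, π⊥ = 11-2·τ' ≈ 11.605551 ∉ [-1.6, -0.2) ⇒ out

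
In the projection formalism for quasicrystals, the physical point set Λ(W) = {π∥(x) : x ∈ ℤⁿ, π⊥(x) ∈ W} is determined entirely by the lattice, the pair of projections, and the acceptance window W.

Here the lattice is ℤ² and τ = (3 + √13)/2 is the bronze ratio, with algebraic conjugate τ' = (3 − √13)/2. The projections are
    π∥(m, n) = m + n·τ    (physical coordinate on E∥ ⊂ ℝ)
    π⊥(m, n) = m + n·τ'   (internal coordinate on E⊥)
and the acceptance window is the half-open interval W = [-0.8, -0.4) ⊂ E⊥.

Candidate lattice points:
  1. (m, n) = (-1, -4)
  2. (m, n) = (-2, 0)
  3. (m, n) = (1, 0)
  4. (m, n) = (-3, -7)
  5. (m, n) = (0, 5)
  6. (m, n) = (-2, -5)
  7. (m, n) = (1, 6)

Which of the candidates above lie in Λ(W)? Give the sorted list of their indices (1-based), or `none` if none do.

τ' = (3−√13)/2 ≈ -0.302776.
candidate 1: (m,n)=(-1,-4) → π∥ = -1-4·τ ≈ -14.211103, π⊥ = -1-4·τ' ≈ 0.211103 ∉ [-0.8, -0.4) ⇒ out
candidate 2: (m,n)=(-2,0) → π∥ = -2+0·τ ≈ -2.000000, π⊥ = -2+0·τ' ≈ -2.000000 ∉ [-0.8, -0.4) ⇒ out
candidate 3: (m,n)=(1,0) → π∥ = 1+0·τ ≈ 1.000000, π⊥ = 1+0·τ' ≈ 1.000000 ∉ [-0.8, -0.4) ⇒ out
candidate 4: (m,n)=(-3,-7) → π∥ = -3-7·τ ≈ -26.119429, π⊥ = -3-7·τ' ≈ -0.880571 ∉ [-0.8, -0.4) ⇒ out
candidate 5: (m,n)=(0,5) → π∥ = 0+5·τ ≈ 16.513878, π⊥ = 0+5·τ' ≈ -1.513878 ∉ [-0.8, -0.4) ⇒ out
candidate 6: (m,n)=(-2,-5) → π∥ = -2-5·τ ≈ -18.513878, π⊥ = -2-5·τ' ≈ -0.486122 ∈ [-0.8, -0.4) ⇒ IN Λ
candidate 7: (m,n)=(1,6) → π∥ = 1+6·τ ≈ 20.816654, π⊥ = 1+6·τ' ≈ -0.816654 ∉ [-0.8, -0.4) ⇒ out

6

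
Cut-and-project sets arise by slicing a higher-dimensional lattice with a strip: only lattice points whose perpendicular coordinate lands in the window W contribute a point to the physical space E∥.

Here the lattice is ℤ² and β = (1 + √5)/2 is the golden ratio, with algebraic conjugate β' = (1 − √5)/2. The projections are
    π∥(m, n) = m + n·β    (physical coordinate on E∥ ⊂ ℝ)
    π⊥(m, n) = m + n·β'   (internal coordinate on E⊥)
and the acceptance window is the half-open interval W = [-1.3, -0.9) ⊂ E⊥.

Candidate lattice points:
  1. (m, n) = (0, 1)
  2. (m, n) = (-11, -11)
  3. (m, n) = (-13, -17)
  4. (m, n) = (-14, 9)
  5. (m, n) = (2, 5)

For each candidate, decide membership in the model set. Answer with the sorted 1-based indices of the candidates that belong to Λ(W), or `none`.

Compute β' = (1−√5)/2 = -0.61803, so π⊥(m,n) = m -0.61803·n.
candidate 1: (m,n)=(0,1) → π∥ = 0+1·β ≈ 1.61803, π⊥ = 0+1·β' ≈ -0.61803 ∉ [-1.3, -0.9) ⇒ out
candidate 2: (m,n)=(-11,-11) → π∥ = -11-11·β ≈ -28.79837, π⊥ = -11-11·β' ≈ -4.20163 ∉ [-1.3, -0.9) ⇒ out
candidate 3: (m,n)=(-13,-17) → π∥ = -13-17·β ≈ -40.50658, π⊥ = -13-17·β' ≈ -2.49342 ∉ [-1.3, -0.9) ⇒ out
candidate 4: (m,n)=(-14,9) → π∥ = -14+9·β ≈ 0.56231, π⊥ = -14+9·β' ≈ -19.56231 ∉ [-1.3, -0.9) ⇒ out
candidate 5: (m,n)=(2,5) → π∥ = 2+5·β ≈ 10.09017, π⊥ = 2+5·β' ≈ -1.09017 ∈ [-1.3, -0.9) ⇒ IN Λ

5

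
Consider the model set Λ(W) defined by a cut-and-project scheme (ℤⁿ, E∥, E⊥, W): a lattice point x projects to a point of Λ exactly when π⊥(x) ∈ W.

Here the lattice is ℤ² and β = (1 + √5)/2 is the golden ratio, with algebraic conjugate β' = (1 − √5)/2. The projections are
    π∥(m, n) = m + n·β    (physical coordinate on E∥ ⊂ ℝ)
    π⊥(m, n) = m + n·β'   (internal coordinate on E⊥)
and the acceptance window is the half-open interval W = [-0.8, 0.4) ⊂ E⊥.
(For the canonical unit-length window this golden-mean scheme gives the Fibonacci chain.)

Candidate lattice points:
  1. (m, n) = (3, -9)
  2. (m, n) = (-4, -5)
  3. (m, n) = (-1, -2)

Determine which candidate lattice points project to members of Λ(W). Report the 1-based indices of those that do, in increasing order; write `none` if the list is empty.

Numerically β ≈ 1.6180 and β' = −1/β ≈ -0.6180.
candidate 1: (m,n)=(3,-9) → π∥ = 3-9·β ≈ -11.5623, π⊥ = 3-9·β' ≈ 8.5623 ∉ [-0.8, 0.4) ⇒ out
candidate 2: (m,n)=(-4,-5) → π∥ = -4-5·β ≈ -12.0902, π⊥ = -4-5·β' ≈ -0.9098 ∉ [-0.8, 0.4) ⇒ out
candidate 3: (m,n)=(-1,-2) → π∥ = -1-2·β ≈ -4.2361, π⊥ = -1-2·β' ≈ 0.2361 ∈ [-0.8, 0.4) ⇒ IN Λ

3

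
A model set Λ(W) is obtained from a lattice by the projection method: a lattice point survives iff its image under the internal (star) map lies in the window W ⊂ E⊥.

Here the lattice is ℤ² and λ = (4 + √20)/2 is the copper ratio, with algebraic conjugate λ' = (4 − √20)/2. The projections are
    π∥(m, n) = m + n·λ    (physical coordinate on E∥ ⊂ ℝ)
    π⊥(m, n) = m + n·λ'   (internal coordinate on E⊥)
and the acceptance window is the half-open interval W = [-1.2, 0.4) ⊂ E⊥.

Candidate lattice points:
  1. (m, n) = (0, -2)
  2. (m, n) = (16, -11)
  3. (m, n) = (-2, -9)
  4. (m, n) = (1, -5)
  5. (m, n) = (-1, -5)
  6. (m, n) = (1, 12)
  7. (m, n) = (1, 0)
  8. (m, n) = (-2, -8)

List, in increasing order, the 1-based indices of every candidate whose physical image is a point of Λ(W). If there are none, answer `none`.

Compute λ' = (4−√20)/2 = -0.236068, so π⊥(m,n) = m -0.236068·n.
#1 (0,-2): internal coord 0 + (-2)·λ' = +0.472136; +0.472136 ∉ [-1.2, 0.4) → out
#2 (16,-11): internal coord 16 + (-11)·λ' = +18.596748; +18.596748 ∉ [-1.2, 0.4) → out
#3 (-2,-9): internal coord -2 + (-9)·λ' = +0.124612; +0.124612 ∈ [-1.2, 0.4) → IN Λ
#4 (1,-5): internal coord 1 + (-5)·λ' = +2.180340; +2.180340 ∉ [-1.2, 0.4) → out
#5 (-1,-5): internal coord -1 + (-5)·λ' = +0.180340; +0.180340 ∈ [-1.2, 0.4) → IN Λ
#6 (1,12): internal coord 1 + (12)·λ' = -1.832816; -1.832816 ∉ [-1.2, 0.4) → out
#7 (1,0): internal coord 1 + (0)·λ' = +1.000000; +1.000000 ∉ [-1.2, 0.4) → out
#8 (-2,-8): internal coord -2 + (-8)·λ' = -0.111456; -0.111456 ∈ [-1.2, 0.4) → IN Λ

3, 5, 8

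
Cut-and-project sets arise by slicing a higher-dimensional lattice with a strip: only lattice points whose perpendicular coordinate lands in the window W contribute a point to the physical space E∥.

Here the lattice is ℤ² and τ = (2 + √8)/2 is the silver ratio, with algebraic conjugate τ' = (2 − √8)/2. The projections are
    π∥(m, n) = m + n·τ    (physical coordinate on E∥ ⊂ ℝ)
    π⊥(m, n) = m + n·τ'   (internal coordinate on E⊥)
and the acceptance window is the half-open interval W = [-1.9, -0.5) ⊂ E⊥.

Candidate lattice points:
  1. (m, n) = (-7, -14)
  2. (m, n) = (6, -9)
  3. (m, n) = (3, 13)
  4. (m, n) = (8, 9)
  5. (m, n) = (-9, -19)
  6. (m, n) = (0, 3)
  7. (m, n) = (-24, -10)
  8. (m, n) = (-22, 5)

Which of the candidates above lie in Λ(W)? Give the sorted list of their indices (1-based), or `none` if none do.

Numerically τ ≈ 2.414214 and τ' = −1/τ ≈ -0.414214.
#1 (-7,-14): internal coord -7 + (-14)·τ' = -1.201010; -1.201010 ∈ [-1.9, -0.5) → IN Λ
#2 (6,-9): internal coord 6 + (-9)·τ' = +9.727922; +9.727922 ∉ [-1.9, -0.5) → out
#3 (3,13): internal coord 3 + (13)·τ' = -2.384776; -2.384776 ∉ [-1.9, -0.5) → out
#4 (8,9): internal coord 8 + (9)·τ' = +4.272078; +4.272078 ∉ [-1.9, -0.5) → out
#5 (-9,-19): internal coord -9 + (-19)·τ' = -1.129942; -1.129942 ∈ [-1.9, -0.5) → IN Λ
#6 (0,3): internal coord 0 + (3)·τ' = -1.242641; -1.242641 ∈ [-1.9, -0.5) → IN Λ
#7 (-24,-10): internal coord -24 + (-10)·τ' = -19.857864; -19.857864 ∉ [-1.9, -0.5) → out
#8 (-22,5): internal coord -22 + (5)·τ' = -24.071068; -24.071068 ∉ [-1.9, -0.5) → out

1, 5, 6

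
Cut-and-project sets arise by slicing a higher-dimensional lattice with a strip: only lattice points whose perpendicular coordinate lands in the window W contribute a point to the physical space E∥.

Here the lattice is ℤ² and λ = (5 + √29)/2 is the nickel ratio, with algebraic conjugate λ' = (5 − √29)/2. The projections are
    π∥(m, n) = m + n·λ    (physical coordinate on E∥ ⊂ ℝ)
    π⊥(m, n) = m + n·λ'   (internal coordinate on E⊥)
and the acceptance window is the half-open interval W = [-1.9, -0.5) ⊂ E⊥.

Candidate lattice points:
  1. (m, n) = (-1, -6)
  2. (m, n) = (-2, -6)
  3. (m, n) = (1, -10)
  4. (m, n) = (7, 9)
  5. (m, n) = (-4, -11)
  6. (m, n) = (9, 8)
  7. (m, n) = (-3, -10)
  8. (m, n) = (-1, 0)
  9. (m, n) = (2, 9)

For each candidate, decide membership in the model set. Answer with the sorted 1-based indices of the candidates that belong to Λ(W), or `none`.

Numerically λ ≈ 5.192582 and λ' = −1/λ ≈ -0.192582.
[1] lift (-1,-6): star map gives 0.155494; window check -1.9 ≤ 0.155494 < -0.5 is false → out
[2] lift (-2,-6): star map gives -0.844506; window check -1.9 ≤ -0.844506 < -0.5 is true → IN Λ
[3] lift (1,-10): star map gives 2.925824; window check -1.9 ≤ 2.925824 < -0.5 is false → out
[4] lift (7,9): star map gives 5.266758; window check -1.9 ≤ 5.266758 < -0.5 is false → out
[5] lift (-4,-11): star map gives -1.881594; window check -1.9 ≤ -1.881594 < -0.5 is true → IN Λ
[6] lift (9,8): star map gives 7.459341; window check -1.9 ≤ 7.459341 < -0.5 is false → out
[7] lift (-3,-10): star map gives -1.074176; window check -1.9 ≤ -1.074176 < -0.5 is true → IN Λ
[8] lift (-1,0): star map gives -1.000000; window check -1.9 ≤ -1.000000 < -0.5 is true → IN Λ
[9] lift (2,9): star map gives 0.266758; window check -1.9 ≤ 0.266758 < -0.5 is false → out

2, 5, 7, 8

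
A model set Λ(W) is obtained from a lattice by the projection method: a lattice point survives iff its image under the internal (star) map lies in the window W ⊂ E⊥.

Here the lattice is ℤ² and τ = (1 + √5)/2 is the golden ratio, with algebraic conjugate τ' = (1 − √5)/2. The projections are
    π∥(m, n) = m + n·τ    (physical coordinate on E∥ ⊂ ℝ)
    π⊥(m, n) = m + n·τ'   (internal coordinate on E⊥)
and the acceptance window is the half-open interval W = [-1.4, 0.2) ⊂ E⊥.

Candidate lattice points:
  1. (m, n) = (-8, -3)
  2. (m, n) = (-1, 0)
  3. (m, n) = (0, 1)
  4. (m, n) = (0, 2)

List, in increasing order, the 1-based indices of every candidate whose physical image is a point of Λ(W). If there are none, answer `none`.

2, 3, 4

Compute τ' = (1−√5)/2 = -0.61803, so π⊥(m,n) = m -0.61803·n.
[1] lift (-8,-3): star map gives -6.14590; window check -1.4 ≤ -6.14590 < 0.2 is false → out
[2] lift (-1,0): star map gives -1.00000; window check -1.4 ≤ -1.00000 < 0.2 is true → IN Λ
[3] lift (0,1): star map gives -0.61803; window check -1.4 ≤ -0.61803 < 0.2 is true → IN Λ
[4] lift (0,2): star map gives -1.23607; window check -1.4 ≤ -1.23607 < 0.2 is true → IN Λ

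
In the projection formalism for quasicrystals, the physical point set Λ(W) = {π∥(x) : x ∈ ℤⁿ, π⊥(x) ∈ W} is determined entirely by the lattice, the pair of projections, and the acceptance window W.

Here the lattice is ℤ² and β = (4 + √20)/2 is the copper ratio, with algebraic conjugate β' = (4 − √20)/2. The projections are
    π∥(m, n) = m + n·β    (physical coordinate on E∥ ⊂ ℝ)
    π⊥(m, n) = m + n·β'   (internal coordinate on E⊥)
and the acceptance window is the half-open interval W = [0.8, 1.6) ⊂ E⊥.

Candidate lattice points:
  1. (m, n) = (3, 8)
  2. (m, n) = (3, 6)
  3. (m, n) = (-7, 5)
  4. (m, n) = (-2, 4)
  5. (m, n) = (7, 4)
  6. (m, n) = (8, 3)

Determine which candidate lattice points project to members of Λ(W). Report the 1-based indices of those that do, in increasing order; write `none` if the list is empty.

1, 2

β' = (4−√20)/2 ≈ -0.236068.
candidate 1: (m,n)=(3,8) → π∥ = 3+8·β ≈ 36.888544, π⊥ = 3+8·β' ≈ 1.111456 ∈ [0.8, 1.6) ⇒ IN Λ
candidate 2: (m,n)=(3,6) → π∥ = 3+6·β ≈ 28.416408, π⊥ = 3+6·β' ≈ 1.583592 ∈ [0.8, 1.6) ⇒ IN Λ
candidate 3: (m,n)=(-7,5) → π∥ = -7+5·β ≈ 14.180340, π⊥ = -7+5·β' ≈ -8.180340 ∉ [0.8, 1.6) ⇒ out
candidate 4: (m,n)=(-2,4) → π∥ = -2+4·β ≈ 14.944272, π⊥ = -2+4·β' ≈ -2.944272 ∉ [0.8, 1.6) ⇒ out
candidate 5: (m,n)=(7,4) → π∥ = 7+4·β ≈ 23.944272, π⊥ = 7+4·β' ≈ 6.055728 ∉ [0.8, 1.6) ⇒ out
candidate 6: (m,n)=(8,3) → π∥ = 8+3·β ≈ 20.708204, π⊥ = 8+3·β' ≈ 7.291796 ∉ [0.8, 1.6) ⇒ out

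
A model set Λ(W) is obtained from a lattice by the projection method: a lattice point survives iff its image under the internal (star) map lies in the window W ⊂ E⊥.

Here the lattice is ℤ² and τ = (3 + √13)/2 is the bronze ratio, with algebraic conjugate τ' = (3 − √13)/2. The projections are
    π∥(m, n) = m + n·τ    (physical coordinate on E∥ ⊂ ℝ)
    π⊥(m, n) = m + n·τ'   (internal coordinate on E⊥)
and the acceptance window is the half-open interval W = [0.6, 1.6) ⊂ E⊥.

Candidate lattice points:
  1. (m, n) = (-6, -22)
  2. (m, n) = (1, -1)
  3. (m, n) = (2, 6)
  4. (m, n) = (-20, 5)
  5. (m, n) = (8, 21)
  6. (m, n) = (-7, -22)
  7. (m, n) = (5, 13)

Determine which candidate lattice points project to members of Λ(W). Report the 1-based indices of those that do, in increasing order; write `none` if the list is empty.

1, 2, 7

Compute τ' = (3−√13)/2 = -0.302776, so π⊥(m,n) = m -0.302776·n.
[1] lift (-6,-22): star map gives 0.661064; window check 0.6 ≤ 0.661064 < 1.6 is true → IN Λ
[2] lift (1,-1): star map gives 1.302776; window check 0.6 ≤ 1.302776 < 1.6 is true → IN Λ
[3] lift (2,6): star map gives 0.183346; window check 0.6 ≤ 0.183346 < 1.6 is false → out
[4] lift (-20,5): star map gives -21.513878; window check 0.6 ≤ -21.513878 < 1.6 is false → out
[5] lift (8,21): star map gives 1.641712; window check 0.6 ≤ 1.641712 < 1.6 is false → out
[6] lift (-7,-22): star map gives -0.338936; window check 0.6 ≤ -0.338936 < 1.6 is false → out
[7] lift (5,13): star map gives 1.063917; window check 0.6 ≤ 1.063917 < 1.6 is true → IN Λ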